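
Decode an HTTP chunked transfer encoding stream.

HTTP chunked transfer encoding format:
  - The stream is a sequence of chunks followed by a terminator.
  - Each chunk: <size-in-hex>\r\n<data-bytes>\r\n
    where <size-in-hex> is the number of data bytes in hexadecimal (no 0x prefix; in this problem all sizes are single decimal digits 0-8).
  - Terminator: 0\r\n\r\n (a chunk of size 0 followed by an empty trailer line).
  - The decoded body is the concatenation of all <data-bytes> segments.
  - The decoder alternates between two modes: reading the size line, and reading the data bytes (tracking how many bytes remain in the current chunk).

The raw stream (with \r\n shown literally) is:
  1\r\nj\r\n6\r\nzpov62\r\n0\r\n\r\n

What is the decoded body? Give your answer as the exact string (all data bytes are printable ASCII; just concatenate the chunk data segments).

Chunk 1: stream[0..1]='1' size=0x1=1, data at stream[3..4]='j' -> body[0..1], body so far='j'
Chunk 2: stream[6..7]='6' size=0x6=6, data at stream[9..15]='zpov62' -> body[1..7], body so far='jzpov62'
Chunk 3: stream[17..18]='0' size=0 (terminator). Final body='jzpov62' (7 bytes)

Answer: jzpov62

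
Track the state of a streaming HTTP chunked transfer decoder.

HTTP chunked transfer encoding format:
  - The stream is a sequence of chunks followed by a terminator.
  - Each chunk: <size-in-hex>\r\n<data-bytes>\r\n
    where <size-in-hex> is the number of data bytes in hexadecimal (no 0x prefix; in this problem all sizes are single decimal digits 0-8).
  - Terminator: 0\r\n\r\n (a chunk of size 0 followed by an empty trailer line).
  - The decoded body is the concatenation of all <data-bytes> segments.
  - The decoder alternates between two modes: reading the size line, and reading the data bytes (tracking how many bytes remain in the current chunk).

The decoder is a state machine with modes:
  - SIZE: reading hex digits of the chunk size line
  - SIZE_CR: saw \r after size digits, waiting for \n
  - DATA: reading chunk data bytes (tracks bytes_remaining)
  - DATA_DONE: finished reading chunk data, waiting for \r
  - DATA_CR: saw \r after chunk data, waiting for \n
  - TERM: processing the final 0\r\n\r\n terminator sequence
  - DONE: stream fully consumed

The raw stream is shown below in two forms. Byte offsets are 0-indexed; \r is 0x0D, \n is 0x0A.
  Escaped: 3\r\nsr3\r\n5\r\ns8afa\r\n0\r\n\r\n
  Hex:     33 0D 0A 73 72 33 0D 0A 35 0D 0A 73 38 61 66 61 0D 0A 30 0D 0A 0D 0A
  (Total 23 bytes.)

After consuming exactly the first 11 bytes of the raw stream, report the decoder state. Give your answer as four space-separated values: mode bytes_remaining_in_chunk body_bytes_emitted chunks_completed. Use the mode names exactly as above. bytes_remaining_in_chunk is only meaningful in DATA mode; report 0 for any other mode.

Byte 0 = '3': mode=SIZE remaining=0 emitted=0 chunks_done=0
Byte 1 = 0x0D: mode=SIZE_CR remaining=0 emitted=0 chunks_done=0
Byte 2 = 0x0A: mode=DATA remaining=3 emitted=0 chunks_done=0
Byte 3 = 's': mode=DATA remaining=2 emitted=1 chunks_done=0
Byte 4 = 'r': mode=DATA remaining=1 emitted=2 chunks_done=0
Byte 5 = '3': mode=DATA_DONE remaining=0 emitted=3 chunks_done=0
Byte 6 = 0x0D: mode=DATA_CR remaining=0 emitted=3 chunks_done=0
Byte 7 = 0x0A: mode=SIZE remaining=0 emitted=3 chunks_done=1
Byte 8 = '5': mode=SIZE remaining=0 emitted=3 chunks_done=1
Byte 9 = 0x0D: mode=SIZE_CR remaining=0 emitted=3 chunks_done=1
Byte 10 = 0x0A: mode=DATA remaining=5 emitted=3 chunks_done=1

Answer: DATA 5 3 1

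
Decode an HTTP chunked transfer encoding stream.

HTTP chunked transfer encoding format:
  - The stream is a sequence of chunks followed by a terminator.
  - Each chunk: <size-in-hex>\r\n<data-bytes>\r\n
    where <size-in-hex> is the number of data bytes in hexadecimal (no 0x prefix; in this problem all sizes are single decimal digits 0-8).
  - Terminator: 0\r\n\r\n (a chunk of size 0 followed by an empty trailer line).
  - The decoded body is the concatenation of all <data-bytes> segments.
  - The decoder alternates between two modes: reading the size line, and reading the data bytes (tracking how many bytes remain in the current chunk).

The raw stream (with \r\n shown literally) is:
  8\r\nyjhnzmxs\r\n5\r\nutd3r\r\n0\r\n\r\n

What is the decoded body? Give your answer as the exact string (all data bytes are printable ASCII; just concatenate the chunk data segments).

Chunk 1: stream[0..1]='8' size=0x8=8, data at stream[3..11]='yjhnzmxs' -> body[0..8], body so far='yjhnzmxs'
Chunk 2: stream[13..14]='5' size=0x5=5, data at stream[16..21]='utd3r' -> body[8..13], body so far='yjhnzmxsutd3r'
Chunk 3: stream[23..24]='0' size=0 (terminator). Final body='yjhnzmxsutd3r' (13 bytes)

Answer: yjhnzmxsutd3r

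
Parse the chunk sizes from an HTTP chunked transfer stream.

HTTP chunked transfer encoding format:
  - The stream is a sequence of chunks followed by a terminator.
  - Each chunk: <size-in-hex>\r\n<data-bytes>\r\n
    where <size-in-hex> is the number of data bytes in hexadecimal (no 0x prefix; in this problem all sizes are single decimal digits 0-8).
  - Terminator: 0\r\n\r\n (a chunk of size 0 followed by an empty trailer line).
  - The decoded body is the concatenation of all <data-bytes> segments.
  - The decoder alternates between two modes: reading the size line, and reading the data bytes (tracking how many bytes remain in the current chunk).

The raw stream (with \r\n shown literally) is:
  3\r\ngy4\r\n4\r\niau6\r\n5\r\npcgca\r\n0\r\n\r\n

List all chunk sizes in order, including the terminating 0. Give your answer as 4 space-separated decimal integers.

Chunk 1: stream[0..1]='3' size=0x3=3, data at stream[3..6]='gy4' -> body[0..3], body so far='gy4'
Chunk 2: stream[8..9]='4' size=0x4=4, data at stream[11..15]='iau6' -> body[3..7], body so far='gy4iau6'
Chunk 3: stream[17..18]='5' size=0x5=5, data at stream[20..25]='pcgca' -> body[7..12], body so far='gy4iau6pcgca'
Chunk 4: stream[27..28]='0' size=0 (terminator). Final body='gy4iau6pcgca' (12 bytes)

Answer: 3 4 5 0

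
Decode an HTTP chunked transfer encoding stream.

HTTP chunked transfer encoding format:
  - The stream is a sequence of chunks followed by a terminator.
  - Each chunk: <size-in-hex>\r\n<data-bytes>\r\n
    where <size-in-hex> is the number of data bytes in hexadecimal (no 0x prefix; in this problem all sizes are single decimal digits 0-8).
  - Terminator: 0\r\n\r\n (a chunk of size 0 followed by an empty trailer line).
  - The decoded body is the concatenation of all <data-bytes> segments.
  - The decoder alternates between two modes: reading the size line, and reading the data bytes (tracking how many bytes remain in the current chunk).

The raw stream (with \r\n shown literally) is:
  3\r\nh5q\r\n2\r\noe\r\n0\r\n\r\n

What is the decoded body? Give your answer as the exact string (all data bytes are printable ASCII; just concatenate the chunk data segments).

Chunk 1: stream[0..1]='3' size=0x3=3, data at stream[3..6]='h5q' -> body[0..3], body so far='h5q'
Chunk 2: stream[8..9]='2' size=0x2=2, data at stream[11..13]='oe' -> body[3..5], body so far='h5qoe'
Chunk 3: stream[15..16]='0' size=0 (terminator). Final body='h5qoe' (5 bytes)

Answer: h5qoe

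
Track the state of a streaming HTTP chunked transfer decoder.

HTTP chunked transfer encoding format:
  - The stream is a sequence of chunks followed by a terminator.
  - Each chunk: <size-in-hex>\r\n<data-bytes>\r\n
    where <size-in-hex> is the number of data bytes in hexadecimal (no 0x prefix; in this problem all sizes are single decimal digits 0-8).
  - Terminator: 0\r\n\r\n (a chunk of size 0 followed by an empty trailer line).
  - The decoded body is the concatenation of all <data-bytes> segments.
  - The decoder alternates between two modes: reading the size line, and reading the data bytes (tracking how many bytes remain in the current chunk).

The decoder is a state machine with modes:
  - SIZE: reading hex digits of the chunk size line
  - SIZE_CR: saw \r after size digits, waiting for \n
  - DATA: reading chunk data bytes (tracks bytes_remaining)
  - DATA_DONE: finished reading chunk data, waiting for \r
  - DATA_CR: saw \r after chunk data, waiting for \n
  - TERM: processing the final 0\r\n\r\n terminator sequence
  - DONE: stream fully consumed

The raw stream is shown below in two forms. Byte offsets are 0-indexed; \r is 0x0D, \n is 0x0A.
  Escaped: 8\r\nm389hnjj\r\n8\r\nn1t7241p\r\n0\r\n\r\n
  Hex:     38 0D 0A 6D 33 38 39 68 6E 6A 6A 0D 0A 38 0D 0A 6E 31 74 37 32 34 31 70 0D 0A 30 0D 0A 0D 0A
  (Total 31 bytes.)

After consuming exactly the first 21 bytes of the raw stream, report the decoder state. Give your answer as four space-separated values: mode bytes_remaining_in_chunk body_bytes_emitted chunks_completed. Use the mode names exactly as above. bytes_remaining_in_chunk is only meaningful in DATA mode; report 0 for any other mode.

Byte 0 = '8': mode=SIZE remaining=0 emitted=0 chunks_done=0
Byte 1 = 0x0D: mode=SIZE_CR remaining=0 emitted=0 chunks_done=0
Byte 2 = 0x0A: mode=DATA remaining=8 emitted=0 chunks_done=0
Byte 3 = 'm': mode=DATA remaining=7 emitted=1 chunks_done=0
Byte 4 = '3': mode=DATA remaining=6 emitted=2 chunks_done=0
Byte 5 = '8': mode=DATA remaining=5 emitted=3 chunks_done=0
Byte 6 = '9': mode=DATA remaining=4 emitted=4 chunks_done=0
Byte 7 = 'h': mode=DATA remaining=3 emitted=5 chunks_done=0
Byte 8 = 'n': mode=DATA remaining=2 emitted=6 chunks_done=0
Byte 9 = 'j': mode=DATA remaining=1 emitted=7 chunks_done=0
Byte 10 = 'j': mode=DATA_DONE remaining=0 emitted=8 chunks_done=0
Byte 11 = 0x0D: mode=DATA_CR remaining=0 emitted=8 chunks_done=0
Byte 12 = 0x0A: mode=SIZE remaining=0 emitted=8 chunks_done=1
Byte 13 = '8': mode=SIZE remaining=0 emitted=8 chunks_done=1
Byte 14 = 0x0D: mode=SIZE_CR remaining=0 emitted=8 chunks_done=1
Byte 15 = 0x0A: mode=DATA remaining=8 emitted=8 chunks_done=1
Byte 16 = 'n': mode=DATA remaining=7 emitted=9 chunks_done=1
Byte 17 = '1': mode=DATA remaining=6 emitted=10 chunks_done=1
Byte 18 = 't': mode=DATA remaining=5 emitted=11 chunks_done=1
Byte 19 = '7': mode=DATA remaining=4 emitted=12 chunks_done=1
Byte 20 = '2': mode=DATA remaining=3 emitted=13 chunks_done=1

Answer: DATA 3 13 1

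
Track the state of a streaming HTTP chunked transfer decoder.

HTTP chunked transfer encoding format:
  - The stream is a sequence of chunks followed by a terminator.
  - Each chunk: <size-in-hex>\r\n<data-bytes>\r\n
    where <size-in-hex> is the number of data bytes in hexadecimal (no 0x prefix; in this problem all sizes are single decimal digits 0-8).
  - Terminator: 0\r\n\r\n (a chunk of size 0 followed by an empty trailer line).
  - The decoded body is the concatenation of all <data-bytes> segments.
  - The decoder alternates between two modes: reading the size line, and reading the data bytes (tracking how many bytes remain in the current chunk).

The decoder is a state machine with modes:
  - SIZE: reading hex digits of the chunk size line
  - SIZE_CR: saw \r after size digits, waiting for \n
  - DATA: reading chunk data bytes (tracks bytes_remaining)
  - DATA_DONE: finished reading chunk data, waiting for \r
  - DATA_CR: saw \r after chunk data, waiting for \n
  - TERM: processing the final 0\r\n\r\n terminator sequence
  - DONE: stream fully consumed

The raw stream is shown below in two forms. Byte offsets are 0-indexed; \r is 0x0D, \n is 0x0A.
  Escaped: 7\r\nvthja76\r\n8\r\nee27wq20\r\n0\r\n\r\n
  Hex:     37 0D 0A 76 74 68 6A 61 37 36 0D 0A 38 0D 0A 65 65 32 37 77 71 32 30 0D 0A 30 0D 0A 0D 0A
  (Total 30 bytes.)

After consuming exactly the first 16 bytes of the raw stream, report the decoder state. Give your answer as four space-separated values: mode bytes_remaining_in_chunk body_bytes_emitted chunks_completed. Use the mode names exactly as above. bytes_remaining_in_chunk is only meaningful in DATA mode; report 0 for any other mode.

Answer: DATA 7 8 1

Derivation:
Byte 0 = '7': mode=SIZE remaining=0 emitted=0 chunks_done=0
Byte 1 = 0x0D: mode=SIZE_CR remaining=0 emitted=0 chunks_done=0
Byte 2 = 0x0A: mode=DATA remaining=7 emitted=0 chunks_done=0
Byte 3 = 'v': mode=DATA remaining=6 emitted=1 chunks_done=0
Byte 4 = 't': mode=DATA remaining=5 emitted=2 chunks_done=0
Byte 5 = 'h': mode=DATA remaining=4 emitted=3 chunks_done=0
Byte 6 = 'j': mode=DATA remaining=3 emitted=4 chunks_done=0
Byte 7 = 'a': mode=DATA remaining=2 emitted=5 chunks_done=0
Byte 8 = '7': mode=DATA remaining=1 emitted=6 chunks_done=0
Byte 9 = '6': mode=DATA_DONE remaining=0 emitted=7 chunks_done=0
Byte 10 = 0x0D: mode=DATA_CR remaining=0 emitted=7 chunks_done=0
Byte 11 = 0x0A: mode=SIZE remaining=0 emitted=7 chunks_done=1
Byte 12 = '8': mode=SIZE remaining=0 emitted=7 chunks_done=1
Byte 13 = 0x0D: mode=SIZE_CR remaining=0 emitted=7 chunks_done=1
Byte 14 = 0x0A: mode=DATA remaining=8 emitted=7 chunks_done=1
Byte 15 = 'e': mode=DATA remaining=7 emitted=8 chunks_done=1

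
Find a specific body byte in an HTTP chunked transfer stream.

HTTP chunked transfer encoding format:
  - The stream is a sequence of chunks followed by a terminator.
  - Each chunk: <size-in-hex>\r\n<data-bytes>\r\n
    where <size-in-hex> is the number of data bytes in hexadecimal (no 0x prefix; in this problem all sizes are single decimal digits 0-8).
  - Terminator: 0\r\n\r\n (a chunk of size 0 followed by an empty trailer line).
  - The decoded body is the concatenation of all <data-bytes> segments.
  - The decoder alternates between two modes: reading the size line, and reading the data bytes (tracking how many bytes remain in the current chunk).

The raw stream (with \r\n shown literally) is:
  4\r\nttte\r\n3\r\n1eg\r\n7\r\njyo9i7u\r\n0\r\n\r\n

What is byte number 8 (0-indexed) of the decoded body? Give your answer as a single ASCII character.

Answer: y

Derivation:
Chunk 1: stream[0..1]='4' size=0x4=4, data at stream[3..7]='ttte' -> body[0..4], body so far='ttte'
Chunk 2: stream[9..10]='3' size=0x3=3, data at stream[12..15]='1eg' -> body[4..7], body so far='ttte1eg'
Chunk 3: stream[17..18]='7' size=0x7=7, data at stream[20..27]='jyo9i7u' -> body[7..14], body so far='ttte1egjyo9i7u'
Chunk 4: stream[29..30]='0' size=0 (terminator). Final body='ttte1egjyo9i7u' (14 bytes)
Body byte 8 = 'y'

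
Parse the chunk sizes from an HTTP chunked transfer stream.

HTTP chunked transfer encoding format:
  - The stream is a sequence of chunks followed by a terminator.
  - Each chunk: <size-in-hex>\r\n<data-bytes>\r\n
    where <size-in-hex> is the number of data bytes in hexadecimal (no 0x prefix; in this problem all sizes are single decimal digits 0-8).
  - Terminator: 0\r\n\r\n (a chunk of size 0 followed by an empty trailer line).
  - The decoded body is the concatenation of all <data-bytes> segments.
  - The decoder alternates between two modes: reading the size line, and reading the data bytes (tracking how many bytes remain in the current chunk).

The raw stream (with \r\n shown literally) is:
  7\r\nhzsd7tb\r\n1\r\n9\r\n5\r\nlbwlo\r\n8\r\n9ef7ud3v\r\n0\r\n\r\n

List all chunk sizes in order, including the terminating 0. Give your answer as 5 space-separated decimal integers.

Chunk 1: stream[0..1]='7' size=0x7=7, data at stream[3..10]='hzsd7tb' -> body[0..7], body so far='hzsd7tb'
Chunk 2: stream[12..13]='1' size=0x1=1, data at stream[15..16]='9' -> body[7..8], body so far='hzsd7tb9'
Chunk 3: stream[18..19]='5' size=0x5=5, data at stream[21..26]='lbwlo' -> body[8..13], body so far='hzsd7tb9lbwlo'
Chunk 4: stream[28..29]='8' size=0x8=8, data at stream[31..39]='9ef7ud3v' -> body[13..21], body so far='hzsd7tb9lbwlo9ef7ud3v'
Chunk 5: stream[41..42]='0' size=0 (terminator). Final body='hzsd7tb9lbwlo9ef7ud3v' (21 bytes)

Answer: 7 1 5 8 0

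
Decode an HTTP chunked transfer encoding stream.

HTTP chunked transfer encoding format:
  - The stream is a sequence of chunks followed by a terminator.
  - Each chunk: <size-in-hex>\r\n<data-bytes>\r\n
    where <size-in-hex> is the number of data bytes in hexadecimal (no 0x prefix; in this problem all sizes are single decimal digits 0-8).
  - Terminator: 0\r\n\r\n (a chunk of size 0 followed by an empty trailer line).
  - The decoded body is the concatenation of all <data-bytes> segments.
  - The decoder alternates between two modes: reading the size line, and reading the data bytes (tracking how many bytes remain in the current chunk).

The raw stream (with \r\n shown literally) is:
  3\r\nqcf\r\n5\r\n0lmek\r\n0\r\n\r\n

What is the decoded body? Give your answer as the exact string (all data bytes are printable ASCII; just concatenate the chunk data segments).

Chunk 1: stream[0..1]='3' size=0x3=3, data at stream[3..6]='qcf' -> body[0..3], body so far='qcf'
Chunk 2: stream[8..9]='5' size=0x5=5, data at stream[11..16]='0lmek' -> body[3..8], body so far='qcf0lmek'
Chunk 3: stream[18..19]='0' size=0 (terminator). Final body='qcf0lmek' (8 bytes)

Answer: qcf0lmek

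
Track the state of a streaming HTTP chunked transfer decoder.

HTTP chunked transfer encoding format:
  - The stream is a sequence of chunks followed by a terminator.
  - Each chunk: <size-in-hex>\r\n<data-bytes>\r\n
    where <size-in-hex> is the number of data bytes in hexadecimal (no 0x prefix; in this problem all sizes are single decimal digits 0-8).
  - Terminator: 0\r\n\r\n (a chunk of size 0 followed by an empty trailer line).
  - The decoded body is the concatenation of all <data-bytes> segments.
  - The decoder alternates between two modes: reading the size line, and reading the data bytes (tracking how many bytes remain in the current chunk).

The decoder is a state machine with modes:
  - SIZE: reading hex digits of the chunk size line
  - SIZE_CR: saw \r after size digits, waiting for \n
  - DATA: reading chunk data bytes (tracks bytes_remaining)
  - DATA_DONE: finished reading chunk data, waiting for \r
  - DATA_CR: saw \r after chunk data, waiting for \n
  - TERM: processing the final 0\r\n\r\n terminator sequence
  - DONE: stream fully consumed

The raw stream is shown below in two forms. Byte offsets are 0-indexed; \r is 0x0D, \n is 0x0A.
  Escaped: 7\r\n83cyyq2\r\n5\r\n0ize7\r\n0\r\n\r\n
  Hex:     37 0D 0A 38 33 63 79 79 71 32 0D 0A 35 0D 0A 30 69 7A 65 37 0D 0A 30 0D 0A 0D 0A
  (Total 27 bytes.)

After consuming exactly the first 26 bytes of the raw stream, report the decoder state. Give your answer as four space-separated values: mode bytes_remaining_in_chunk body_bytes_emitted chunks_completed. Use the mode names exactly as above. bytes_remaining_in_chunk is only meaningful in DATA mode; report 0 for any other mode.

Byte 0 = '7': mode=SIZE remaining=0 emitted=0 chunks_done=0
Byte 1 = 0x0D: mode=SIZE_CR remaining=0 emitted=0 chunks_done=0
Byte 2 = 0x0A: mode=DATA remaining=7 emitted=0 chunks_done=0
Byte 3 = '8': mode=DATA remaining=6 emitted=1 chunks_done=0
Byte 4 = '3': mode=DATA remaining=5 emitted=2 chunks_done=0
Byte 5 = 'c': mode=DATA remaining=4 emitted=3 chunks_done=0
Byte 6 = 'y': mode=DATA remaining=3 emitted=4 chunks_done=0
Byte 7 = 'y': mode=DATA remaining=2 emitted=5 chunks_done=0
Byte 8 = 'q': mode=DATA remaining=1 emitted=6 chunks_done=0
Byte 9 = '2': mode=DATA_DONE remaining=0 emitted=7 chunks_done=0
Byte 10 = 0x0D: mode=DATA_CR remaining=0 emitted=7 chunks_done=0
Byte 11 = 0x0A: mode=SIZE remaining=0 emitted=7 chunks_done=1
Byte 12 = '5': mode=SIZE remaining=0 emitted=7 chunks_done=1
Byte 13 = 0x0D: mode=SIZE_CR remaining=0 emitted=7 chunks_done=1
Byte 14 = 0x0A: mode=DATA remaining=5 emitted=7 chunks_done=1
Byte 15 = '0': mode=DATA remaining=4 emitted=8 chunks_done=1
Byte 16 = 'i': mode=DATA remaining=3 emitted=9 chunks_done=1
Byte 17 = 'z': mode=DATA remaining=2 emitted=10 chunks_done=1
Byte 18 = 'e': mode=DATA remaining=1 emitted=11 chunks_done=1
Byte 19 = '7': mode=DATA_DONE remaining=0 emitted=12 chunks_done=1
Byte 20 = 0x0D: mode=DATA_CR remaining=0 emitted=12 chunks_done=1
Byte 21 = 0x0A: mode=SIZE remaining=0 emitted=12 chunks_done=2
Byte 22 = '0': mode=SIZE remaining=0 emitted=12 chunks_done=2
Byte 23 = 0x0D: mode=SIZE_CR remaining=0 emitted=12 chunks_done=2
Byte 24 = 0x0A: mode=TERM remaining=0 emitted=12 chunks_done=2
Byte 25 = 0x0D: mode=TERM remaining=0 emitted=12 chunks_done=2

Answer: TERM 0 12 2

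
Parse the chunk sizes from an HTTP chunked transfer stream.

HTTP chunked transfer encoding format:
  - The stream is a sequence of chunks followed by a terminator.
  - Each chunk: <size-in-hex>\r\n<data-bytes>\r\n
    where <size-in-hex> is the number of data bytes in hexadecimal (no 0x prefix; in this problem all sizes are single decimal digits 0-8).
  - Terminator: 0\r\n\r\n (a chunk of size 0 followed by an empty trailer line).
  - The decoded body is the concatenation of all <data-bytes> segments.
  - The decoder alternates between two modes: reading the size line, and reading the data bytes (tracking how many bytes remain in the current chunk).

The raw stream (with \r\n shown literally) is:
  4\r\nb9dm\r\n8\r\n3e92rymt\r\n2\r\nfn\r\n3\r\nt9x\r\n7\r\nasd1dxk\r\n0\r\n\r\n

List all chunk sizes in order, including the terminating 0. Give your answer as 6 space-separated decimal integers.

Answer: 4 8 2 3 7 0

Derivation:
Chunk 1: stream[0..1]='4' size=0x4=4, data at stream[3..7]='b9dm' -> body[0..4], body so far='b9dm'
Chunk 2: stream[9..10]='8' size=0x8=8, data at stream[12..20]='3e92rymt' -> body[4..12], body so far='b9dm3e92rymt'
Chunk 3: stream[22..23]='2' size=0x2=2, data at stream[25..27]='fn' -> body[12..14], body so far='b9dm3e92rymtfn'
Chunk 4: stream[29..30]='3' size=0x3=3, data at stream[32..35]='t9x' -> body[14..17], body so far='b9dm3e92rymtfnt9x'
Chunk 5: stream[37..38]='7' size=0x7=7, data at stream[40..47]='asd1dxk' -> body[17..24], body so far='b9dm3e92rymtfnt9xasd1dxk'
Chunk 6: stream[49..50]='0' size=0 (terminator). Final body='b9dm3e92rymtfnt9xasd1dxk' (24 bytes)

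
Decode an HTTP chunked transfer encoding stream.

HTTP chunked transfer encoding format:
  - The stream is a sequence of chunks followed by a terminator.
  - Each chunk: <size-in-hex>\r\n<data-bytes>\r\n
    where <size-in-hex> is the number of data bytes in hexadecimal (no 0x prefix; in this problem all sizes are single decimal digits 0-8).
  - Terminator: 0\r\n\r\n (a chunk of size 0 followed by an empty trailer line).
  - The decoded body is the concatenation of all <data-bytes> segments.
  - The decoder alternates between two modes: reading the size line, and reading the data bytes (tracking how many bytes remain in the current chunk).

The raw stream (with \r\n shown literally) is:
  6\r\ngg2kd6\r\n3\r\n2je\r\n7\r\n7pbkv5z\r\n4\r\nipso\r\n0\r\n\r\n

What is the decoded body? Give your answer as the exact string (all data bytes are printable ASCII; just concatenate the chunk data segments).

Chunk 1: stream[0..1]='6' size=0x6=6, data at stream[3..9]='gg2kd6' -> body[0..6], body so far='gg2kd6'
Chunk 2: stream[11..12]='3' size=0x3=3, data at stream[14..17]='2je' -> body[6..9], body so far='gg2kd62je'
Chunk 3: stream[19..20]='7' size=0x7=7, data at stream[22..29]='7pbkv5z' -> body[9..16], body so far='gg2kd62je7pbkv5z'
Chunk 4: stream[31..32]='4' size=0x4=4, data at stream[34..38]='ipso' -> body[16..20], body so far='gg2kd62je7pbkv5zipso'
Chunk 5: stream[40..41]='0' size=0 (terminator). Final body='gg2kd62je7pbkv5zipso' (20 bytes)

Answer: gg2kd62je7pbkv5zipso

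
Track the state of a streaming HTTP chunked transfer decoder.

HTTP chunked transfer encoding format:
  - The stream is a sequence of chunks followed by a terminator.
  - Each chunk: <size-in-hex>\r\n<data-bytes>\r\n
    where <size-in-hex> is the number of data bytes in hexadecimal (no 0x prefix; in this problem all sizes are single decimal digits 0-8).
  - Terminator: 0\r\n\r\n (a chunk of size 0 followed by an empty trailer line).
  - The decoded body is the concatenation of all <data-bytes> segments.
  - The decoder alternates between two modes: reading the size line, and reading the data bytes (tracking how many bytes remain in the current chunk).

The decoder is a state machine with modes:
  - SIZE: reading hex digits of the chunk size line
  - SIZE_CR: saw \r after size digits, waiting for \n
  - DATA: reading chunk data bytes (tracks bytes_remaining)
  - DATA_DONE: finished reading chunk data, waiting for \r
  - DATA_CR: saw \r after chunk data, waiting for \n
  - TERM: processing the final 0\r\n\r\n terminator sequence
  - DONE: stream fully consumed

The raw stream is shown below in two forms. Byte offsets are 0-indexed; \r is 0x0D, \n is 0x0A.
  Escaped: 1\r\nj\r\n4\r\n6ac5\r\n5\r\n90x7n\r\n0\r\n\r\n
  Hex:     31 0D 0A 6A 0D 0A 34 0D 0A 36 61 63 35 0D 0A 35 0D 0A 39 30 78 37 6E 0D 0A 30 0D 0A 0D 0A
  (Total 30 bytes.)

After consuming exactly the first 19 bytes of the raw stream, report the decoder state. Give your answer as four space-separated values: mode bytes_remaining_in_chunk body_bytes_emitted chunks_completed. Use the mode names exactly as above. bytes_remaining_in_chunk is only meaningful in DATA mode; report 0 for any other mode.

Answer: DATA 4 6 2

Derivation:
Byte 0 = '1': mode=SIZE remaining=0 emitted=0 chunks_done=0
Byte 1 = 0x0D: mode=SIZE_CR remaining=0 emitted=0 chunks_done=0
Byte 2 = 0x0A: mode=DATA remaining=1 emitted=0 chunks_done=0
Byte 3 = 'j': mode=DATA_DONE remaining=0 emitted=1 chunks_done=0
Byte 4 = 0x0D: mode=DATA_CR remaining=0 emitted=1 chunks_done=0
Byte 5 = 0x0A: mode=SIZE remaining=0 emitted=1 chunks_done=1
Byte 6 = '4': mode=SIZE remaining=0 emitted=1 chunks_done=1
Byte 7 = 0x0D: mode=SIZE_CR remaining=0 emitted=1 chunks_done=1
Byte 8 = 0x0A: mode=DATA remaining=4 emitted=1 chunks_done=1
Byte 9 = '6': mode=DATA remaining=3 emitted=2 chunks_done=1
Byte 10 = 'a': mode=DATA remaining=2 emitted=3 chunks_done=1
Byte 11 = 'c': mode=DATA remaining=1 emitted=4 chunks_done=1
Byte 12 = '5': mode=DATA_DONE remaining=0 emitted=5 chunks_done=1
Byte 13 = 0x0D: mode=DATA_CR remaining=0 emitted=5 chunks_done=1
Byte 14 = 0x0A: mode=SIZE remaining=0 emitted=5 chunks_done=2
Byte 15 = '5': mode=SIZE remaining=0 emitted=5 chunks_done=2
Byte 16 = 0x0D: mode=SIZE_CR remaining=0 emitted=5 chunks_done=2
Byte 17 = 0x0A: mode=DATA remaining=5 emitted=5 chunks_done=2
Byte 18 = '9': mode=DATA remaining=4 emitted=6 chunks_done=2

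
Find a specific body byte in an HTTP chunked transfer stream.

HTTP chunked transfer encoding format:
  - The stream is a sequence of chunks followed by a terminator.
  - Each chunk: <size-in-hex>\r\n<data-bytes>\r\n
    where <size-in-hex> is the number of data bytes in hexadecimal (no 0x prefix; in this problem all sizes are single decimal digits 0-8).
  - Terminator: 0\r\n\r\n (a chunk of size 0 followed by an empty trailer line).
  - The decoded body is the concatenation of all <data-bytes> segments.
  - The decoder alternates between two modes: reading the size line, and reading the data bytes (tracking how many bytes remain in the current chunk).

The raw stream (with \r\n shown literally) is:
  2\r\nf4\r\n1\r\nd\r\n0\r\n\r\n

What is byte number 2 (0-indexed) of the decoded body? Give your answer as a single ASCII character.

Answer: d

Derivation:
Chunk 1: stream[0..1]='2' size=0x2=2, data at stream[3..5]='f4' -> body[0..2], body so far='f4'
Chunk 2: stream[7..8]='1' size=0x1=1, data at stream[10..11]='d' -> body[2..3], body so far='f4d'
Chunk 3: stream[13..14]='0' size=0 (terminator). Final body='f4d' (3 bytes)
Body byte 2 = 'd'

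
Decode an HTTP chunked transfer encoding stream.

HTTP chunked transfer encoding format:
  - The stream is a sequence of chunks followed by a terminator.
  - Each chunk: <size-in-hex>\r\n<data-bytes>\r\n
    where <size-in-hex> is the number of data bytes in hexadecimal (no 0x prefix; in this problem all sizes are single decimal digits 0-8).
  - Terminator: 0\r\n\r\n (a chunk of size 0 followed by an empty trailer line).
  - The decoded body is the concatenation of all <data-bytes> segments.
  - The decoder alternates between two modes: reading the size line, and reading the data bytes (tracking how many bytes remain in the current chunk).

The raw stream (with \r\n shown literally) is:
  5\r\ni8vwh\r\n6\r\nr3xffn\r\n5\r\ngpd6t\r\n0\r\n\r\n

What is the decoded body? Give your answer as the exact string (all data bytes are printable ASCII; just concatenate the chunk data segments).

Answer: i8vwhr3xffngpd6t

Derivation:
Chunk 1: stream[0..1]='5' size=0x5=5, data at stream[3..8]='i8vwh' -> body[0..5], body so far='i8vwh'
Chunk 2: stream[10..11]='6' size=0x6=6, data at stream[13..19]='r3xffn' -> body[5..11], body so far='i8vwhr3xffn'
Chunk 3: stream[21..22]='5' size=0x5=5, data at stream[24..29]='gpd6t' -> body[11..16], body so far='i8vwhr3xffngpd6t'
Chunk 4: stream[31..32]='0' size=0 (terminator). Final body='i8vwhr3xffngpd6t' (16 bytes)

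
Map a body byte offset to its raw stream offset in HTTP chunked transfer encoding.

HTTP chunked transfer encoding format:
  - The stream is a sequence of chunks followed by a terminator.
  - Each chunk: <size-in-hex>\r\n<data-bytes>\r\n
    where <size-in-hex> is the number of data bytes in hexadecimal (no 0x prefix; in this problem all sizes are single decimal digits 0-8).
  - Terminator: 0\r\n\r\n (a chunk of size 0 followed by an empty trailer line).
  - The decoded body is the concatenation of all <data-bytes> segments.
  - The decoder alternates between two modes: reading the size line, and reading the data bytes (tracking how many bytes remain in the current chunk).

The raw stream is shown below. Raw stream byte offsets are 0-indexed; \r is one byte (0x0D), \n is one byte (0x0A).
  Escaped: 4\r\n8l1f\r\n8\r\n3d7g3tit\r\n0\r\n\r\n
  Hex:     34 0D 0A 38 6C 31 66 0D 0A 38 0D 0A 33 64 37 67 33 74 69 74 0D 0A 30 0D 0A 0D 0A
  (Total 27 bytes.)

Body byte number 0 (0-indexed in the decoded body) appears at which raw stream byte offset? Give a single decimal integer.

Chunk 1: stream[0..1]='4' size=0x4=4, data at stream[3..7]='8l1f' -> body[0..4], body so far='8l1f'
Chunk 2: stream[9..10]='8' size=0x8=8, data at stream[12..20]='3d7g3tit' -> body[4..12], body so far='8l1f3d7g3tit'
Chunk 3: stream[22..23]='0' size=0 (terminator). Final body='8l1f3d7g3tit' (12 bytes)
Body byte 0 at stream offset 3

Answer: 3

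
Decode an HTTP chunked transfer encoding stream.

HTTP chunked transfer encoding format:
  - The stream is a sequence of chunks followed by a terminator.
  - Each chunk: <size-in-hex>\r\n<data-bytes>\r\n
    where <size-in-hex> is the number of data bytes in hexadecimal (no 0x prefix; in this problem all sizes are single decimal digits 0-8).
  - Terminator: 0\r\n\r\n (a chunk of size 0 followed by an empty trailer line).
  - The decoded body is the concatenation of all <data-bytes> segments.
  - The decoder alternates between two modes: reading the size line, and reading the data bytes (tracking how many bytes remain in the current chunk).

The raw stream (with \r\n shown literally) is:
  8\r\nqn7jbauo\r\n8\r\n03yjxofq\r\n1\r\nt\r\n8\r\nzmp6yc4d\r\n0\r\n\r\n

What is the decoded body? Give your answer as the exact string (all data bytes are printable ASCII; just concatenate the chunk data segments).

Answer: qn7jbauo03yjxofqtzmp6yc4d

Derivation:
Chunk 1: stream[0..1]='8' size=0x8=8, data at stream[3..11]='qn7jbauo' -> body[0..8], body so far='qn7jbauo'
Chunk 2: stream[13..14]='8' size=0x8=8, data at stream[16..24]='03yjxofq' -> body[8..16], body so far='qn7jbauo03yjxofq'
Chunk 3: stream[26..27]='1' size=0x1=1, data at stream[29..30]='t' -> body[16..17], body so far='qn7jbauo03yjxofqt'
Chunk 4: stream[32..33]='8' size=0x8=8, data at stream[35..43]='zmp6yc4d' -> body[17..25], body so far='qn7jbauo03yjxofqtzmp6yc4d'
Chunk 5: stream[45..46]='0' size=0 (terminator). Final body='qn7jbauo03yjxofqtzmp6yc4d' (25 bytes)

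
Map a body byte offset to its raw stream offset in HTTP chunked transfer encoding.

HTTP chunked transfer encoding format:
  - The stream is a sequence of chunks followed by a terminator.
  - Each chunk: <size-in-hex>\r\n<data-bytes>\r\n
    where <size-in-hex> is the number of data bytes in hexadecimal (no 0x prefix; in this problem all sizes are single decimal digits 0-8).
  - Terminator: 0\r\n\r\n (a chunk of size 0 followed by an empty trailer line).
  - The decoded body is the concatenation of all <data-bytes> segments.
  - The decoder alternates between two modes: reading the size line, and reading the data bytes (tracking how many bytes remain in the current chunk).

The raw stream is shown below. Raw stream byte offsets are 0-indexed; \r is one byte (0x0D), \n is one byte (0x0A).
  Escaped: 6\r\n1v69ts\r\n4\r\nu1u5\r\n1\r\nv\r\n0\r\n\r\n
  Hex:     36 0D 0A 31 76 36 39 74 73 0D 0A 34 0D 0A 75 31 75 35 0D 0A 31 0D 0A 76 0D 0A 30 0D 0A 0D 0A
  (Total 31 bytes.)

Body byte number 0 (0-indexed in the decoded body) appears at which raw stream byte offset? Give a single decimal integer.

Chunk 1: stream[0..1]='6' size=0x6=6, data at stream[3..9]='1v69ts' -> body[0..6], body so far='1v69ts'
Chunk 2: stream[11..12]='4' size=0x4=4, data at stream[14..18]='u1u5' -> body[6..10], body so far='1v69tsu1u5'
Chunk 3: stream[20..21]='1' size=0x1=1, data at stream[23..24]='v' -> body[10..11], body so far='1v69tsu1u5v'
Chunk 4: stream[26..27]='0' size=0 (terminator). Final body='1v69tsu1u5v' (11 bytes)
Body byte 0 at stream offset 3

Answer: 3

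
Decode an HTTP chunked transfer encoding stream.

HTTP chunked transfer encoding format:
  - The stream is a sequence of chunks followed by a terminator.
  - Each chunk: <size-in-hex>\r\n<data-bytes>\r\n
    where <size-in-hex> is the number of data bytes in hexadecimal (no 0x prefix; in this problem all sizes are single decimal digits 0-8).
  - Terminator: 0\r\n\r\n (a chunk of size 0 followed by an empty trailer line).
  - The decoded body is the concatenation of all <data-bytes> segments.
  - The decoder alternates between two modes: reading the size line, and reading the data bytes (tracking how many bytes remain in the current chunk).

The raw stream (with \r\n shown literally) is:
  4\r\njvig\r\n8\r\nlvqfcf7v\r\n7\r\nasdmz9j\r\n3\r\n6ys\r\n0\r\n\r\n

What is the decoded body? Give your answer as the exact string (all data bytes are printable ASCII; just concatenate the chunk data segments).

Chunk 1: stream[0..1]='4' size=0x4=4, data at stream[3..7]='jvig' -> body[0..4], body so far='jvig'
Chunk 2: stream[9..10]='8' size=0x8=8, data at stream[12..20]='lvqfcf7v' -> body[4..12], body so far='jviglvqfcf7v'
Chunk 3: stream[22..23]='7' size=0x7=7, data at stream[25..32]='asdmz9j' -> body[12..19], body so far='jviglvqfcf7vasdmz9j'
Chunk 4: stream[34..35]='3' size=0x3=3, data at stream[37..40]='6ys' -> body[19..22], body so far='jviglvqfcf7vasdmz9j6ys'
Chunk 5: stream[42..43]='0' size=0 (terminator). Final body='jviglvqfcf7vasdmz9j6ys' (22 bytes)

Answer: jviglvqfcf7vasdmz9j6ys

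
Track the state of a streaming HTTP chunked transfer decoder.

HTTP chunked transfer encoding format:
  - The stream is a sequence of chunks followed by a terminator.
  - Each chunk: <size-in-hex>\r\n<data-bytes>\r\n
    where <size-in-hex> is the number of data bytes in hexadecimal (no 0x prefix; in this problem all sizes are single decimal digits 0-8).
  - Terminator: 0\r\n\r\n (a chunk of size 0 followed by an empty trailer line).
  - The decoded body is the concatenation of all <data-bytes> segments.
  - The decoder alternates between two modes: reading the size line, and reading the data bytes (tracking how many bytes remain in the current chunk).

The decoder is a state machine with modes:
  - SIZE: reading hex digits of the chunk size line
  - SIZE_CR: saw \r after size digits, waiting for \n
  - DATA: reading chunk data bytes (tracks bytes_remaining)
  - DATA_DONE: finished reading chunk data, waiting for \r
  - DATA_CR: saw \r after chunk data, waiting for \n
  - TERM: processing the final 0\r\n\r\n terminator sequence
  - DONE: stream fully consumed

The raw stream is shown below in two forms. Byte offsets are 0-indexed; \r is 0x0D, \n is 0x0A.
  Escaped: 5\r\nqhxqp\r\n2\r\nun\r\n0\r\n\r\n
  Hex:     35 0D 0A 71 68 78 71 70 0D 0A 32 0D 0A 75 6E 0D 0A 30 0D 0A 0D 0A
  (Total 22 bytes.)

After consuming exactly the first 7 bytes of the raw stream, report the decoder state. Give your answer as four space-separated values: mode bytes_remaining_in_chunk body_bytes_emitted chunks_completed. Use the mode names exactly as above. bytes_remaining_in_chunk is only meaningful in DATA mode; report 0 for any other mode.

Byte 0 = '5': mode=SIZE remaining=0 emitted=0 chunks_done=0
Byte 1 = 0x0D: mode=SIZE_CR remaining=0 emitted=0 chunks_done=0
Byte 2 = 0x0A: mode=DATA remaining=5 emitted=0 chunks_done=0
Byte 3 = 'q': mode=DATA remaining=4 emitted=1 chunks_done=0
Byte 4 = 'h': mode=DATA remaining=3 emitted=2 chunks_done=0
Byte 5 = 'x': mode=DATA remaining=2 emitted=3 chunks_done=0
Byte 6 = 'q': mode=DATA remaining=1 emitted=4 chunks_done=0

Answer: DATA 1 4 0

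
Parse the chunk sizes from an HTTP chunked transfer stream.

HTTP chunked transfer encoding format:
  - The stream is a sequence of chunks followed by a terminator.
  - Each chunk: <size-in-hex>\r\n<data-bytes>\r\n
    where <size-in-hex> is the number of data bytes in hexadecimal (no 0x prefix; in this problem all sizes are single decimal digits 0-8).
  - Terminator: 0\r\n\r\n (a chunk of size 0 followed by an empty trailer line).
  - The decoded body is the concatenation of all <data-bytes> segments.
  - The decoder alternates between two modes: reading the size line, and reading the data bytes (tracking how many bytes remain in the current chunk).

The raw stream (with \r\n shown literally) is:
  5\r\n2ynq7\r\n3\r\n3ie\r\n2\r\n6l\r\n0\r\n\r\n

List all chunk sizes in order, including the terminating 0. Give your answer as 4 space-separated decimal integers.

Chunk 1: stream[0..1]='5' size=0x5=5, data at stream[3..8]='2ynq7' -> body[0..5], body so far='2ynq7'
Chunk 2: stream[10..11]='3' size=0x3=3, data at stream[13..16]='3ie' -> body[5..8], body so far='2ynq73ie'
Chunk 3: stream[18..19]='2' size=0x2=2, data at stream[21..23]='6l' -> body[8..10], body so far='2ynq73ie6l'
Chunk 4: stream[25..26]='0' size=0 (terminator). Final body='2ynq73ie6l' (10 bytes)

Answer: 5 3 2 0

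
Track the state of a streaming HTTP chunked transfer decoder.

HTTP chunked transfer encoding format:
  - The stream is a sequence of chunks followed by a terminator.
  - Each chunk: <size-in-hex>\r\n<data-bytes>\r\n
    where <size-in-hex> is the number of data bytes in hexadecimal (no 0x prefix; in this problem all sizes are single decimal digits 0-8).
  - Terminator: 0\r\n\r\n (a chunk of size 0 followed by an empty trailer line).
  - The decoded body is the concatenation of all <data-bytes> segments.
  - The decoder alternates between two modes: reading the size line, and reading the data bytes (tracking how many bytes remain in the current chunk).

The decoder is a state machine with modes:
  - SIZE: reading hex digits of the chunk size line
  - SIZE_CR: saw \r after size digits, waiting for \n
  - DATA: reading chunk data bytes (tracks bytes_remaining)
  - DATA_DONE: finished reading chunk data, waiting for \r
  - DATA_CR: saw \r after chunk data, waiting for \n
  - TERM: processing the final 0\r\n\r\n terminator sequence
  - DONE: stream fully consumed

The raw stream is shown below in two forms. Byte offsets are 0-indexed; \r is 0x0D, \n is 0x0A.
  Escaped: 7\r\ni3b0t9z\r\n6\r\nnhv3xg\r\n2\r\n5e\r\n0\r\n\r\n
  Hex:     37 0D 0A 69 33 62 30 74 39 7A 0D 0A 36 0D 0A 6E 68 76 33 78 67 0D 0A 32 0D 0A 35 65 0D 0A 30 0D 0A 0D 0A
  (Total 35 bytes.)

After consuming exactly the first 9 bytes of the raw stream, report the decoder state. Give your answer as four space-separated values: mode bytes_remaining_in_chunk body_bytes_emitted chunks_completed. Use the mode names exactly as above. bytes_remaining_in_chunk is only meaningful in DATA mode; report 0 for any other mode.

Byte 0 = '7': mode=SIZE remaining=0 emitted=0 chunks_done=0
Byte 1 = 0x0D: mode=SIZE_CR remaining=0 emitted=0 chunks_done=0
Byte 2 = 0x0A: mode=DATA remaining=7 emitted=0 chunks_done=0
Byte 3 = 'i': mode=DATA remaining=6 emitted=1 chunks_done=0
Byte 4 = '3': mode=DATA remaining=5 emitted=2 chunks_done=0
Byte 5 = 'b': mode=DATA remaining=4 emitted=3 chunks_done=0
Byte 6 = '0': mode=DATA remaining=3 emitted=4 chunks_done=0
Byte 7 = 't': mode=DATA remaining=2 emitted=5 chunks_done=0
Byte 8 = '9': mode=DATA remaining=1 emitted=6 chunks_done=0

Answer: DATA 1 6 0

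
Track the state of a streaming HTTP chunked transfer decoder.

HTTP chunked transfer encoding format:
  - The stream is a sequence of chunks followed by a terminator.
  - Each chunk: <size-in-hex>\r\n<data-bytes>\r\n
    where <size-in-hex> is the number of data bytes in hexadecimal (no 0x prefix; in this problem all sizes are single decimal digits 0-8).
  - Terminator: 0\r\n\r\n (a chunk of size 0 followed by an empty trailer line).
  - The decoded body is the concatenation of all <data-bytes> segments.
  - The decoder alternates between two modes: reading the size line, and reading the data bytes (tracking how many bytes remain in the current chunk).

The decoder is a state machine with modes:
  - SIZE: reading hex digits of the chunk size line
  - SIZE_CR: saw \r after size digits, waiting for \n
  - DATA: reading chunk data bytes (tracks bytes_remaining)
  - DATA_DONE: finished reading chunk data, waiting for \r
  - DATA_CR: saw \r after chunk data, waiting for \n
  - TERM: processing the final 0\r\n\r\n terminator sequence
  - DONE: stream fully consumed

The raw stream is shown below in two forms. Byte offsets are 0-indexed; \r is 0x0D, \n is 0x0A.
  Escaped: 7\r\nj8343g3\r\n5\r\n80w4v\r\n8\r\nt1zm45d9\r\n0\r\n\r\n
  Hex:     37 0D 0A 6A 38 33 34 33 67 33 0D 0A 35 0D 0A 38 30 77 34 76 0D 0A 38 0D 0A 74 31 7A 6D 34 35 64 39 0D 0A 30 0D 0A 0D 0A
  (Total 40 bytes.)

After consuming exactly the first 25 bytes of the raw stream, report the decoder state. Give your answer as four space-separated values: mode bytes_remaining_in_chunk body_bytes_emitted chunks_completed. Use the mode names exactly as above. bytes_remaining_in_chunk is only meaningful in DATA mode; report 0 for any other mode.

Byte 0 = '7': mode=SIZE remaining=0 emitted=0 chunks_done=0
Byte 1 = 0x0D: mode=SIZE_CR remaining=0 emitted=0 chunks_done=0
Byte 2 = 0x0A: mode=DATA remaining=7 emitted=0 chunks_done=0
Byte 3 = 'j': mode=DATA remaining=6 emitted=1 chunks_done=0
Byte 4 = '8': mode=DATA remaining=5 emitted=2 chunks_done=0
Byte 5 = '3': mode=DATA remaining=4 emitted=3 chunks_done=0
Byte 6 = '4': mode=DATA remaining=3 emitted=4 chunks_done=0
Byte 7 = '3': mode=DATA remaining=2 emitted=5 chunks_done=0
Byte 8 = 'g': mode=DATA remaining=1 emitted=6 chunks_done=0
Byte 9 = '3': mode=DATA_DONE remaining=0 emitted=7 chunks_done=0
Byte 10 = 0x0D: mode=DATA_CR remaining=0 emitted=7 chunks_done=0
Byte 11 = 0x0A: mode=SIZE remaining=0 emitted=7 chunks_done=1
Byte 12 = '5': mode=SIZE remaining=0 emitted=7 chunks_done=1
Byte 13 = 0x0D: mode=SIZE_CR remaining=0 emitted=7 chunks_done=1
Byte 14 = 0x0A: mode=DATA remaining=5 emitted=7 chunks_done=1
Byte 15 = '8': mode=DATA remaining=4 emitted=8 chunks_done=1
Byte 16 = '0': mode=DATA remaining=3 emitted=9 chunks_done=1
Byte 17 = 'w': mode=DATA remaining=2 emitted=10 chunks_done=1
Byte 18 = '4': mode=DATA remaining=1 emitted=11 chunks_done=1
Byte 19 = 'v': mode=DATA_DONE remaining=0 emitted=12 chunks_done=1
Byte 20 = 0x0D: mode=DATA_CR remaining=0 emitted=12 chunks_done=1
Byte 21 = 0x0A: mode=SIZE remaining=0 emitted=12 chunks_done=2
Byte 22 = '8': mode=SIZE remaining=0 emitted=12 chunks_done=2
Byte 23 = 0x0D: mode=SIZE_CR remaining=0 emitted=12 chunks_done=2
Byte 24 = 0x0A: mode=DATA remaining=8 emitted=12 chunks_done=2

Answer: DATA 8 12 2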